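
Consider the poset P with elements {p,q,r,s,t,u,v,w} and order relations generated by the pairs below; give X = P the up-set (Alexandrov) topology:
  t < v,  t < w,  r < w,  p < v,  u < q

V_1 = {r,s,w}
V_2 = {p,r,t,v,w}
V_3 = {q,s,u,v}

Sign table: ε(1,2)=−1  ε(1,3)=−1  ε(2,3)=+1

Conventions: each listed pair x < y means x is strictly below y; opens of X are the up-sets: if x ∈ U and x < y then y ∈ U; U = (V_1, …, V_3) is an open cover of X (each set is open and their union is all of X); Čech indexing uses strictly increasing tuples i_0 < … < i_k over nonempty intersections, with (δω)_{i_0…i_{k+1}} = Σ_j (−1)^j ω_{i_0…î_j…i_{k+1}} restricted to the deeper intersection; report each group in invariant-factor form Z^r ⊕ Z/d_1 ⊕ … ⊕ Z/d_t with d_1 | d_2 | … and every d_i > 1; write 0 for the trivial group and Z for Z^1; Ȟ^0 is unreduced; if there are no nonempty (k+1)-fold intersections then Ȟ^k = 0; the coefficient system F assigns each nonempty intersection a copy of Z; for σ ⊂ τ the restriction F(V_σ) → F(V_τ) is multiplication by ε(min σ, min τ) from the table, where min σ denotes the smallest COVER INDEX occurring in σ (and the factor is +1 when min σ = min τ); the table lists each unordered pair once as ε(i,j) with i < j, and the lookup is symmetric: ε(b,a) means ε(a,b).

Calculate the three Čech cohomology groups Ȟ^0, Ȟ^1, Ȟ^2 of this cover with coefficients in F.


intersection data:
  V12={r,w} V13={s} V23={v}
C dims 3,3; δ0: rk 2, SNF 1^2
Ȟ^0 = (3 − 2) − 0 = 1, so Ȟ^0 ≅ Z
Ȟ^1 = (3 − 0) − 2 = 1, so Ȟ^1 ≅ Z
Ȟ^2 = (0 − 0) − 0 = 0, so Ȟ^2 ≅ 0

Ȟ^0 ≅ Z, Ȟ^1 ≅ Z, Ȟ^2 ≅ 0


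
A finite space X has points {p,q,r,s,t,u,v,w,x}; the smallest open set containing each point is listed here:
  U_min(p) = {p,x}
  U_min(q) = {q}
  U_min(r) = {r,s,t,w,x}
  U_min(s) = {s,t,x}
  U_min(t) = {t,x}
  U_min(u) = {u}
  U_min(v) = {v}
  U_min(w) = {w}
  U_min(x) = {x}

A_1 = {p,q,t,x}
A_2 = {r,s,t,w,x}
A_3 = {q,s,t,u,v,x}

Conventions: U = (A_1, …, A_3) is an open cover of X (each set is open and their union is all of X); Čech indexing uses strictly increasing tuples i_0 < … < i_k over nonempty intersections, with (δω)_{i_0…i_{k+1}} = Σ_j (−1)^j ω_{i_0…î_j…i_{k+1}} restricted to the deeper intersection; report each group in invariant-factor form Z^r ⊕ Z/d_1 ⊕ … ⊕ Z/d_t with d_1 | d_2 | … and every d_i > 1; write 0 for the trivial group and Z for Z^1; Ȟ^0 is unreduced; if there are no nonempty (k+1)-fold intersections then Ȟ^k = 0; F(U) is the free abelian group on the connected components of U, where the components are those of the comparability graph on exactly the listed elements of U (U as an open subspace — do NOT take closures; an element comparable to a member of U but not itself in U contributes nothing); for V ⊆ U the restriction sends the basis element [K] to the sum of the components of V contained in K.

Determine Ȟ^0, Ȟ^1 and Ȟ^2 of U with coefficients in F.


Ȟ^0(U;F) ≅ Z^4,  Ȟ^1(U;F) ≅ 0,  Ȟ^2(U;F) ≅ 0

nonempty overlaps:
  A12={t,x} A13={q,t,x} A23={s,t,x}
  A123={t,x}
components per intersection:
  A1: {p,t,x} {q}
  A2: {r,s,t,w,x}
  A3: {q} {s,t,x} {u} {v}
  A12: {t,x}
  A13: {q} {t,x}
  A23: {s,t,x}
  A123: {t,x}
C dims 7,4,1; δ0: rk 3, SNF 1^3; δ1: rk 1, SNF 1^1
degree 0: 7−3−0 = 4 → Ȟ^0 ≅ Z^4
degree 1: 4−1−3 = 0 → Ȟ^1 ≅ 0
degree 2: 1−0−1 = 0 → Ȟ^2 ≅ 0


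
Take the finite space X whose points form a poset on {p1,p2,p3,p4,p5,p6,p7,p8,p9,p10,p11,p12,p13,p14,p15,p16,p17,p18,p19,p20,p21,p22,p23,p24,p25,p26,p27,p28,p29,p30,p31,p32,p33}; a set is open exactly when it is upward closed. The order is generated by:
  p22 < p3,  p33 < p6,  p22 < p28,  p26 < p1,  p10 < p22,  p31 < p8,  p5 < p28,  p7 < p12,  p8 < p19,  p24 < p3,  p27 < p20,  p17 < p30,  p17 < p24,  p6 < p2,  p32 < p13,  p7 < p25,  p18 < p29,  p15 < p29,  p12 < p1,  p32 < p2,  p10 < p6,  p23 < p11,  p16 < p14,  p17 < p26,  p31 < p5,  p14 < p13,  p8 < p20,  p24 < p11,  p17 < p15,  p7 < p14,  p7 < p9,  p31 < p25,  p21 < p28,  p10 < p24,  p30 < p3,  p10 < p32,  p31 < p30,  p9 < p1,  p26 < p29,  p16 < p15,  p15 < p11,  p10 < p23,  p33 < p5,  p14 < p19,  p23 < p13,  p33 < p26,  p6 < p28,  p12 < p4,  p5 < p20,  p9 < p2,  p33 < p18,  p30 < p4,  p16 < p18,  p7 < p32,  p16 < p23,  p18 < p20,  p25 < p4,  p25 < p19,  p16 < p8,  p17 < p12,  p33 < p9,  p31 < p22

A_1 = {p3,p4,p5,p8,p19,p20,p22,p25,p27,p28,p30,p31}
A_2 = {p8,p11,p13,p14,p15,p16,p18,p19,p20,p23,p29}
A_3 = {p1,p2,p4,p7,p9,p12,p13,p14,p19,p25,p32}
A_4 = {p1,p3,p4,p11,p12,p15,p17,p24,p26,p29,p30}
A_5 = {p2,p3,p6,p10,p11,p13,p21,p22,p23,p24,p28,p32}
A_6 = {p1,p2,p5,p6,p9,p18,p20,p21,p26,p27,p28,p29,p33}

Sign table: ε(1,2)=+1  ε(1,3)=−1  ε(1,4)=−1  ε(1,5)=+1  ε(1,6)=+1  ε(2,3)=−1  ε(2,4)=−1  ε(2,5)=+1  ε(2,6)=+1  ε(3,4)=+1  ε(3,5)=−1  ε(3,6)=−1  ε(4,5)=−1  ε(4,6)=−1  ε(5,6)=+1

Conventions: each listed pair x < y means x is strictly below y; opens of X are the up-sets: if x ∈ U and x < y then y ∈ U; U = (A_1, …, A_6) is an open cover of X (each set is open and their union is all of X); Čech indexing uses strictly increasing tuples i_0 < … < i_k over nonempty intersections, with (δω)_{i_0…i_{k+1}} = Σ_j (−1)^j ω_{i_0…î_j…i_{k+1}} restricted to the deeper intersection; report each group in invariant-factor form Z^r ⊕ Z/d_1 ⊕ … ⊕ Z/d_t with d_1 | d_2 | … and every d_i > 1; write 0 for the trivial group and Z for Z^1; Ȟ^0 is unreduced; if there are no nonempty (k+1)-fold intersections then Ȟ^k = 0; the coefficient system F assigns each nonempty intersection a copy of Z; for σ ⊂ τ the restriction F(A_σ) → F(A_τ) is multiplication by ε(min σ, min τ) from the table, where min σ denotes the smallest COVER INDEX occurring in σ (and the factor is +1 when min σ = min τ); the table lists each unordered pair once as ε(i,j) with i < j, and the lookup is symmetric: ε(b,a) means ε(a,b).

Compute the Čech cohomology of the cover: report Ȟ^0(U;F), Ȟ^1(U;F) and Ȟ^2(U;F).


nonempty overlaps:
  A12={p8,p19,p20} A13={p4,p19,p25} A14={p3,p4,p30} A15={p3,p22,p28} A16={p5,p20,p27,p28} A23={p13,p14,p19} A24={p11,p15,p29} A25={p11,p13,p23} A26={p18,p20,p29} A34={p1,p4,p12} A35={p2,p13,p32} A36={p1,p2,p9} A45={p3,p11,p24} A46={p1,p26,p29} A56={p2,p6,p21,p28}
  A123={p19} A126={p20} A134={p4} A145={p3} A156={p28} A235={p13} A245={p11} A246={p29} A346={p1} A356={p2}
C dims 6,15,10; δ0: rk 5, SNF 1^5; δ1: rk 10, SNF 1^9·2
degree 0: 6−5−0 = 1 → Ȟ^0 ≅ Z
degree 1: 15−10−5 = 0 → Ȟ^1 ≅ 0
degree 2: 10−0−10 = 0 plus torsion [2] → Ȟ^2 ≅ Z/2

Ȟ^0(U;F) ≅ Z, Ȟ^1(U;F) ≅ 0, Ȟ^2(U;F) ≅ Z/2


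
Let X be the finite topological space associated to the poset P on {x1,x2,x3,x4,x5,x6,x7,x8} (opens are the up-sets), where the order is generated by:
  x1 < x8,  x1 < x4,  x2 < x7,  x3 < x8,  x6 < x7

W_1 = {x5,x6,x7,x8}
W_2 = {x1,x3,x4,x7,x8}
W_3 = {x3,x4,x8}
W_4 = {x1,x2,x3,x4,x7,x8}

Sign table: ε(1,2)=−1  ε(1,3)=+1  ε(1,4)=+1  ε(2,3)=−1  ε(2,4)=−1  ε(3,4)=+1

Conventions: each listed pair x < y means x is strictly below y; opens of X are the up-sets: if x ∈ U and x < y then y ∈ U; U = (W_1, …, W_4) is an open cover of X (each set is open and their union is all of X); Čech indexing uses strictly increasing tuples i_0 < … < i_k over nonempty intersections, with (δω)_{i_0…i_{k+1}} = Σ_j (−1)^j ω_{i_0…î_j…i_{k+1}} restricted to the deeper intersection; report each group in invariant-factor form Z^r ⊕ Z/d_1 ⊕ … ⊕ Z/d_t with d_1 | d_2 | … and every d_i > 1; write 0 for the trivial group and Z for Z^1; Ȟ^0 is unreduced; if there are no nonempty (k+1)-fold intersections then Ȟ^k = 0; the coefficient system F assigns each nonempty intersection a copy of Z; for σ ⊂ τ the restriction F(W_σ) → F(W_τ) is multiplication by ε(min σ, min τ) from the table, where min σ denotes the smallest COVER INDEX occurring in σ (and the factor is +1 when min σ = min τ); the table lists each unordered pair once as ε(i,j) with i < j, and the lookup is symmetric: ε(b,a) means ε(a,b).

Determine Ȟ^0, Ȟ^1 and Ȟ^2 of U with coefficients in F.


Ȟ^0 ≅ Z, Ȟ^1 ≅ 0 and Ȟ^2 ≅ 0

intersection data:
  W12={x7,x8} W13={x8} W14={x7,x8} W23={x3,x4,x8} W24={x1,x3,x4,x7,x8} W34={x3,x4,x8}
  W123={x8} W124={x7,x8} W134={x8} W234={x3,x4,x8}
  W1234={x8}
C dims 4,6,4,1; δ0: rk 3, SNF 1^3; δ1: rk 3, SNF 1^3; δ2: rk 1, SNF 1^1
Ȟ^0 = (4 − 3) − 0 = 1, so Ȟ^0 ≅ Z
Ȟ^1 = (6 − 3) − 3 = 0, so Ȟ^1 ≅ 0
Ȟ^2 = (4 − 1) − 3 = 0, so Ȟ^2 ≅ 0


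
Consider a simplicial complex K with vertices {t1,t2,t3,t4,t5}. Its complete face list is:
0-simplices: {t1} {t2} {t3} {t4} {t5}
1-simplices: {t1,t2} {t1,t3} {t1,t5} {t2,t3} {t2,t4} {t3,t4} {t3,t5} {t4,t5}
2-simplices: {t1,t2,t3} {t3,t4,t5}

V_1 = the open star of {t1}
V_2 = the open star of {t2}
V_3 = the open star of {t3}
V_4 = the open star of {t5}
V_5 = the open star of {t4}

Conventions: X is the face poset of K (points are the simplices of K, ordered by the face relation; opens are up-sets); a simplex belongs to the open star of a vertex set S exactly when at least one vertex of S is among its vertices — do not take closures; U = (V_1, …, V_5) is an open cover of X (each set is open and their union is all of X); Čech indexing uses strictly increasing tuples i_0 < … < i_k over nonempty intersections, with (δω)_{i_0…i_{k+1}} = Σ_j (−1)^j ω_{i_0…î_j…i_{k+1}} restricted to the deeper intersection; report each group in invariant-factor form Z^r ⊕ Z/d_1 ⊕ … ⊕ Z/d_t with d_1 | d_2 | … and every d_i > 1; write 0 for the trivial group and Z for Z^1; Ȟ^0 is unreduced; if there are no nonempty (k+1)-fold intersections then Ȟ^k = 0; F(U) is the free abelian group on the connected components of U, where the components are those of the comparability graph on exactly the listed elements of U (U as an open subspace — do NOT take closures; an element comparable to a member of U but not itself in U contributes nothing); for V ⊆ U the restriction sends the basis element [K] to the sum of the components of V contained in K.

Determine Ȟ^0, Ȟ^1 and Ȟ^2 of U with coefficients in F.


nonempty intersections:
  V1={{t1},{t1,t2},{t1,t3},{t1,t5},{t1,t2,t3}} V2={{t2},{t1,t2},{t2,t3},{t2,t4},{t1,t2,t3}} V3={{t3},{t1,t3},{t2,t3},{t3,t4},{t3,t5},{t1,t2,t3},{t3,t4,t5}} V4={{t5},{t1,t5},{t3,t5},{t4,t5},{t3,t4,t5}} V5={{t4},{t2,t4},{t3,t4},{t4,t5},{t3,t4,t5}}
  V12={{t1,t2},{t1,t2,t3}} V13={{t1,t3},{t1,t2,t3}} V14={{t1,t5}} V23={{t2,t3},{t1,t2,t3}} V25={{t2,t4}} V34={{t3,t5},{t3,t4,t5}} V35={{t3,t4},{t3,t4,t5}} V45={{t4,t5},{t3,t4,t5}}
  V123={{t1,t2,t3}} V345={{t3,t4,t5}}
components per intersection:
  V1: {{t1},{t1,t2},{t1,t3},{t1,t5},{t1,t2,t3}}
  V2: {{t2},{t1,t2},{t2,t3},{t2,t4},{t1,t2,t3}}
  V3: {{t3},{t1,t3},{t2,t3},{t3,t4},{t3,t5},{t1,t2,t3},{t3,t4,t5}}
  V4: {{t5},{t1,t5},{t3,t5},{t4,t5},{t3,t4,t5}}
  V5: {{t4},{t2,t4},{t3,t4},{t4,t5},{t3,t4,t5}}
  V12: {{t1,t2},{t1,t2,t3}}
  V13: {{t1,t3},{t1,t2,t3}}
  V14: {{t1,t5}}
  V23: {{t2,t3},{t1,t2,t3}}
  V25: {{t2,t4}}
  V34: {{t3,t5},{t3,t4,t5}}
  V35: {{t3,t4},{t3,t4,t5}}
  V45: {{t4,t5},{t3,t4,t5}}
  V123: {{t1,t2,t3}}
  V345: {{t3,t4,t5}}
C dims 5,8,2; δ0: rk 4, SNF 1^4; δ1: rk 2, SNF 1^2
Ȟ^0: (5−4)−0=1 ⇒ Z
Ȟ^1: (8−2)−4=2 ⇒ Z^2
Ȟ^2: (2−0)−2=0 ⇒ 0

Ȟ^0 = Z, Ȟ^1 = Z^2 and Ȟ^2 = 0


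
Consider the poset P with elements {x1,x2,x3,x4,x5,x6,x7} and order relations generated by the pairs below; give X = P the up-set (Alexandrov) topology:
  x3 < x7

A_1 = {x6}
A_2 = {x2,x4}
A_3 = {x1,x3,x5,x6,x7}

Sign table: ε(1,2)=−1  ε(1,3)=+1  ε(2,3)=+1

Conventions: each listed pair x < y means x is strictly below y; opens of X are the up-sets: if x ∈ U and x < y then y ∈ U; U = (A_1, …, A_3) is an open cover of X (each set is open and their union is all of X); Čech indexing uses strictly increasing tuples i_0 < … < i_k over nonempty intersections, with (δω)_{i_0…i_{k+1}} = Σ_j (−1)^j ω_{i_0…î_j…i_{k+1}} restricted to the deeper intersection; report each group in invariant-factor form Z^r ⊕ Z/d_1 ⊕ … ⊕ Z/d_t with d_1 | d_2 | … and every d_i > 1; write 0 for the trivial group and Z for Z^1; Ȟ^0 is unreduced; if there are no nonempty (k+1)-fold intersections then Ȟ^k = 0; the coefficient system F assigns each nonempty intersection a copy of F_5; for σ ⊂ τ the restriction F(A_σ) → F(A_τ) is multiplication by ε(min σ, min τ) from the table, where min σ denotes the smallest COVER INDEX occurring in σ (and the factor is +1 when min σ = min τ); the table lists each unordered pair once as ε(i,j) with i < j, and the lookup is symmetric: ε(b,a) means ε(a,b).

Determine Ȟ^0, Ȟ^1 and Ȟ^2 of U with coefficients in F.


Ȟ^0 ≅ Z/5 ⊕ Z/5,  Ȟ^1 ≅ 0,  Ȟ^2 ≅ 0

nerve of the cover:
  A13={x6}
C dims 3,1; δ0: rk_F5 1
Ȟ^0 = (3 − 1) − 0 = 2, so Ȟ^0 ≅ Z/5 ⊕ Z/5
Ȟ^1 = (1 − 0) − 1 = 0, so Ȟ^1 ≅ 0
Ȟ^2 = (0 − 0) − 0 = 0, so Ȟ^2 ≅ 0


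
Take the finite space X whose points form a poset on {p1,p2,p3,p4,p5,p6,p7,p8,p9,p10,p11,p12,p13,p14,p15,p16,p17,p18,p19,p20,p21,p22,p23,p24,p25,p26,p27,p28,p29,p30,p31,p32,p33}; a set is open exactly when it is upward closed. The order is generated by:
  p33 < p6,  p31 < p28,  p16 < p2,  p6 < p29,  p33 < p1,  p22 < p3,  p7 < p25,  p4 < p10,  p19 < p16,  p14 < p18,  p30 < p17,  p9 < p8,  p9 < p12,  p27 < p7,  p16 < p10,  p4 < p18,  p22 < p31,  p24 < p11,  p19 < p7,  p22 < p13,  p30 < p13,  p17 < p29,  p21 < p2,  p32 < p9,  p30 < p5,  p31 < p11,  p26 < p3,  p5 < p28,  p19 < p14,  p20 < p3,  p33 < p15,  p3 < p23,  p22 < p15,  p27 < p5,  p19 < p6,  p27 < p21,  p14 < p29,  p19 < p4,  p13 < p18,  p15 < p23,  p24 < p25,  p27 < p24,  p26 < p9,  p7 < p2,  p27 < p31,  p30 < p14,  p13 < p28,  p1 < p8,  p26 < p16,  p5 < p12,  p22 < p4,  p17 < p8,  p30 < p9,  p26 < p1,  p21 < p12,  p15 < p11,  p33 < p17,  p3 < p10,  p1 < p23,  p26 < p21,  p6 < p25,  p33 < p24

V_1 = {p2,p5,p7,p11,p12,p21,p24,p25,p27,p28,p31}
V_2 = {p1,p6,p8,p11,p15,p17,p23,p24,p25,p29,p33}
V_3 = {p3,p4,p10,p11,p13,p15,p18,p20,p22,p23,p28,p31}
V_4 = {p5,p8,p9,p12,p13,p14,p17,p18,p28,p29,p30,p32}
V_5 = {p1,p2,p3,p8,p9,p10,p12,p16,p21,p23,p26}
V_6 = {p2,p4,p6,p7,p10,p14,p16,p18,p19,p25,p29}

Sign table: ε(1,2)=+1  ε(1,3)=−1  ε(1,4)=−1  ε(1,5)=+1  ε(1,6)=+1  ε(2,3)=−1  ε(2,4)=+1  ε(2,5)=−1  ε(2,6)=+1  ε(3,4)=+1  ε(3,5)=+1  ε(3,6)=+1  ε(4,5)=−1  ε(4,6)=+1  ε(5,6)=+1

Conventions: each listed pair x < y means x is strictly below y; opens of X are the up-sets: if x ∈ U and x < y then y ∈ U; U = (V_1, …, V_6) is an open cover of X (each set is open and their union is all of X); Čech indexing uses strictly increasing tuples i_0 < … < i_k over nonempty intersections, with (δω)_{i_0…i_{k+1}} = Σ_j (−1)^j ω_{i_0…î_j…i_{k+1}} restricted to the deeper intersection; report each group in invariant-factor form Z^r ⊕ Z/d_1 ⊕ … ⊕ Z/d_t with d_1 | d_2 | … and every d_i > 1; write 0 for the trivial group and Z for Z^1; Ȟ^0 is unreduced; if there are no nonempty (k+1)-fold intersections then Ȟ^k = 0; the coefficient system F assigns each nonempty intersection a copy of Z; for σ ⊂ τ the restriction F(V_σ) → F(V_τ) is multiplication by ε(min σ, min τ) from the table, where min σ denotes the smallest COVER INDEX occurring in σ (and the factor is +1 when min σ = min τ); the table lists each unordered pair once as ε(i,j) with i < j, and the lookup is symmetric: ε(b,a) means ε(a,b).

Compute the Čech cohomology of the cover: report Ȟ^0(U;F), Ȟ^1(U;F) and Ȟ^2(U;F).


nerve simplices:
  V12={p11,p24,p25} V13={p11,p28,p31} V14={p5,p12,p28} V15={p2,p12,p21} V16={p2,p7,p25} V23={p11,p15,p23} V24={p8,p17,p29} V25={p1,p8,p23} V26={p6,p25,p29} V34={p13,p18,p28} V35={p3,p10,p23} V36={p4,p10,p18} V45={p8,p9,p12} V46={p14,p18,p29} V56={p2,p10,p16}
  V123={p11} V126={p25} V134={p28} V145={p12} V156={p2} V235={p23} V245={p8} V246={p29} V346={p18} V356={p10}
C dims 6,15,10; δ0: rk 6, SNF 1^5·2; δ1: rk 9, SNF 1^9
degree 0: 6−6−0 = 0 → Ȟ^0 ≅ 0
degree 1: 15−9−6 = 0 plus torsion [2] → Ȟ^1 ≅ Z/2
degree 2: 10−0−9 = 1 → Ȟ^2 ≅ Z

Ȟ^0 = 0, Ȟ^1 = Z/2 and Ȟ^2 = Z


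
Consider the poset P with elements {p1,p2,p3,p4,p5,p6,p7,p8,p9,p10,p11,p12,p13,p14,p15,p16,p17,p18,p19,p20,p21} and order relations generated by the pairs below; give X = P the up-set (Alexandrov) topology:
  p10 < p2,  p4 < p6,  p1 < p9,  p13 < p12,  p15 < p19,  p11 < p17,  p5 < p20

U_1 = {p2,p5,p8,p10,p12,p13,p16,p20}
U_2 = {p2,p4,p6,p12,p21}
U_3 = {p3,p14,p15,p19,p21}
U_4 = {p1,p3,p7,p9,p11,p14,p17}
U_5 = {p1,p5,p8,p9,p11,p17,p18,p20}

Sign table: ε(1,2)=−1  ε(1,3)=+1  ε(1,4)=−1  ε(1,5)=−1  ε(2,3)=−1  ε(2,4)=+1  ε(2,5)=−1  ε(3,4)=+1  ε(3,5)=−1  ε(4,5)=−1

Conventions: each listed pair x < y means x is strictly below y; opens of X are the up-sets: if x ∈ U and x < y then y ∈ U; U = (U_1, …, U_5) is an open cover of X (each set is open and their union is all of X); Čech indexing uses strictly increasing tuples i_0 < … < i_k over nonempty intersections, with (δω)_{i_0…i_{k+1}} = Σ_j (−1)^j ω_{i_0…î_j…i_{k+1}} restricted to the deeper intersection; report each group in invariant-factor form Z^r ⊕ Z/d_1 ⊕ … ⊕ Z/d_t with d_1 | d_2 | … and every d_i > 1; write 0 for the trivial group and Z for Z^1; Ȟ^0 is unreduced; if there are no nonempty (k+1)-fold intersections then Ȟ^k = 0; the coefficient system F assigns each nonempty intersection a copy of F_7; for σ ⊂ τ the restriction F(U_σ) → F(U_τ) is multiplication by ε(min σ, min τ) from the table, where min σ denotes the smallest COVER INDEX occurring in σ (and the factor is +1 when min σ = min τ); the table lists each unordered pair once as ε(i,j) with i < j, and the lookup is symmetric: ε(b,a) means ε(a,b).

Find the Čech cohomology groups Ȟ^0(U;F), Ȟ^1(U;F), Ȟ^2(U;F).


Ȟ^0(U;F) ≅ Z/7, Ȟ^1(U;F) ≅ Z/7 and Ȟ^2(U;F) ≅ 0

intersection data:
  U12={p2,p12} U15={p5,p8,p20} U23={p21} U34={p3,p14} U45={p1,p9,p11,p17}
C dims 5,5; δ0: rk_F7 4
Ȟ^0 = (5 − 4) − 0 = 1, so Ȟ^0 ≅ Z/7
Ȟ^1 = (5 − 0) − 4 = 1, so Ȟ^1 ≅ Z/7
Ȟ^2 = (0 − 0) − 0 = 0, so Ȟ^2 ≅ 0


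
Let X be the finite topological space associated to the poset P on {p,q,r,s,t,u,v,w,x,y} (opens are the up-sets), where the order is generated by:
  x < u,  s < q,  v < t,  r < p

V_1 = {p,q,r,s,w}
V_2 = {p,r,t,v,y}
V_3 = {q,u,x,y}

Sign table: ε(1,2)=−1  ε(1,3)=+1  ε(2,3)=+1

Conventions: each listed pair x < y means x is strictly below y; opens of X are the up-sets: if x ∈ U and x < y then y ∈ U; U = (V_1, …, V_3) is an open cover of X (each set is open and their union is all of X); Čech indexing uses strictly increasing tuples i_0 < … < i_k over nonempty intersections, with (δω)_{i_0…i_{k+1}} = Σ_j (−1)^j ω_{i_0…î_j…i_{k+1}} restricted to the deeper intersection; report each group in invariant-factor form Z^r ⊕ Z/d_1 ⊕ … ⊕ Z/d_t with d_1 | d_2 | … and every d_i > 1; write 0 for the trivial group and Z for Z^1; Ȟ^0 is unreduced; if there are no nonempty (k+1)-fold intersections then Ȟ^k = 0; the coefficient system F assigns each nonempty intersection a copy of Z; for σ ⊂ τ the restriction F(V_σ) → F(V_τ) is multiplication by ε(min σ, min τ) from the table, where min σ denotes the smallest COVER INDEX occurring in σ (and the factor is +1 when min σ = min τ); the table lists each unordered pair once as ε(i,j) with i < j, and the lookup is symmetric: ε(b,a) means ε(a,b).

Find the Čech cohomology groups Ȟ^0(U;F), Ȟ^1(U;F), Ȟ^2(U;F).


Ȟ^0 = 0, Ȟ^1 = Z/2, Ȟ^2 = 0

nonempty intersections:
  V12={p,r} V13={q} V23={y}
C dims 3,3; δ0: rk 3, SNF 1^2·2
Ȟ^0: (3−3)−0=0 ⇒ 0
Ȟ^1: (3−0)−3=0 plus torsion [2] ⇒ Z/2
Ȟ^2: (0−0)−0=0 ⇒ 0


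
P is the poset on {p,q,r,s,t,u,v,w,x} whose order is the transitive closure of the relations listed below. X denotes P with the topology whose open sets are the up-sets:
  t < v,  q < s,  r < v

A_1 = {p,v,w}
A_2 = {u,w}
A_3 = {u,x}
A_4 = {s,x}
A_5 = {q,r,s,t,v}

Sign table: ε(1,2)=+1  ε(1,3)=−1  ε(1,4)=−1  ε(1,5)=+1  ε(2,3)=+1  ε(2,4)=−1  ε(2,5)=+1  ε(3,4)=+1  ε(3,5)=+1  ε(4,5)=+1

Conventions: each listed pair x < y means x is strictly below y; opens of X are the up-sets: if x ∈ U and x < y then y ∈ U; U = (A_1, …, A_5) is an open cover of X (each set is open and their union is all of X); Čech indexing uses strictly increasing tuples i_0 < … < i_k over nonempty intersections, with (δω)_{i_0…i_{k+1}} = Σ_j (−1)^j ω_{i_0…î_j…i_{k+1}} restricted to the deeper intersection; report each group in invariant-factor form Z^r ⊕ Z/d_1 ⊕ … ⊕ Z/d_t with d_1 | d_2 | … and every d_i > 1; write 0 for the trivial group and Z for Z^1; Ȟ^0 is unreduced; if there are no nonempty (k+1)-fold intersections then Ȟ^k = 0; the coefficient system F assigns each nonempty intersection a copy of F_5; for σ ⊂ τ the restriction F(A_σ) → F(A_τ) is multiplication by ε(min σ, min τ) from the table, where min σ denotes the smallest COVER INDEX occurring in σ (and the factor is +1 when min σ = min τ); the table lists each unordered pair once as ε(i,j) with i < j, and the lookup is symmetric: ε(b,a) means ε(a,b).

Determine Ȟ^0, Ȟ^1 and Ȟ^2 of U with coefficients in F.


Ȟ^0 = Z/5, Ȟ^1 = Z/5 and Ȟ^2 = 0

intersection data:
  A12={w} A15={v} A23={u} A34={x} A45={s}
C dims 5,5; δ0: rk_F5 4
Ȟ^0 = (5 − 4) − 0 = 1, so Ȟ^0 ≅ Z/5
Ȟ^1 = (5 − 0) − 4 = 1, so Ȟ^1 ≅ Z/5
Ȟ^2 = (0 − 0) − 0 = 0, so Ȟ^2 ≅ 0


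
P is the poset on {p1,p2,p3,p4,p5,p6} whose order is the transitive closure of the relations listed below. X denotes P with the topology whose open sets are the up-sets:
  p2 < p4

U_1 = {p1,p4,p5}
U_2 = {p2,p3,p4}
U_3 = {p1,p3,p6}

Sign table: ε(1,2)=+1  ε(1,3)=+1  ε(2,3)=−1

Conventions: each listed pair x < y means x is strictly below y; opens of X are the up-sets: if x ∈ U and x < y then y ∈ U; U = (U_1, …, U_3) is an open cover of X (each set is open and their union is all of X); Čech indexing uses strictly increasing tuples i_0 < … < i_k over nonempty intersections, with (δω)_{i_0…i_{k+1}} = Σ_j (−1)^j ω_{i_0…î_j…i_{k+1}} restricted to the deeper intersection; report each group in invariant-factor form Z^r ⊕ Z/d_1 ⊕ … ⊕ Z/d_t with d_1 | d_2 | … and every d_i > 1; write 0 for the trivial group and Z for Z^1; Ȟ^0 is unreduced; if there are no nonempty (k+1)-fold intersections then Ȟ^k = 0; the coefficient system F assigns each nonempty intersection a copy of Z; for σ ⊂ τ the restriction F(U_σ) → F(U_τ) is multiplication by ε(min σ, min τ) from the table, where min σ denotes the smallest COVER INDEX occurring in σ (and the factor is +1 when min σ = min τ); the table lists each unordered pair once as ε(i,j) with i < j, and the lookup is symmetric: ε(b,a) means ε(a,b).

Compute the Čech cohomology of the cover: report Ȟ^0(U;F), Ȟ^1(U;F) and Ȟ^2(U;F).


Ȟ^0 = 0, Ȟ^1 = Z/2 and Ȟ^2 = 0

intersection data:
  U12={p4} U13={p1} U23={p3}
C dims 3,3; δ0: rk 3, SNF 1^2·2
Ȟ^0 = (3 − 3) − 0 = 0, so Ȟ^0 ≅ 0
Ȟ^1 = (3 − 0) − 3 = 0 plus torsion [2], so Ȟ^1 ≅ Z/2
Ȟ^2 = (0 − 0) − 0 = 0, so Ȟ^2 ≅ 0


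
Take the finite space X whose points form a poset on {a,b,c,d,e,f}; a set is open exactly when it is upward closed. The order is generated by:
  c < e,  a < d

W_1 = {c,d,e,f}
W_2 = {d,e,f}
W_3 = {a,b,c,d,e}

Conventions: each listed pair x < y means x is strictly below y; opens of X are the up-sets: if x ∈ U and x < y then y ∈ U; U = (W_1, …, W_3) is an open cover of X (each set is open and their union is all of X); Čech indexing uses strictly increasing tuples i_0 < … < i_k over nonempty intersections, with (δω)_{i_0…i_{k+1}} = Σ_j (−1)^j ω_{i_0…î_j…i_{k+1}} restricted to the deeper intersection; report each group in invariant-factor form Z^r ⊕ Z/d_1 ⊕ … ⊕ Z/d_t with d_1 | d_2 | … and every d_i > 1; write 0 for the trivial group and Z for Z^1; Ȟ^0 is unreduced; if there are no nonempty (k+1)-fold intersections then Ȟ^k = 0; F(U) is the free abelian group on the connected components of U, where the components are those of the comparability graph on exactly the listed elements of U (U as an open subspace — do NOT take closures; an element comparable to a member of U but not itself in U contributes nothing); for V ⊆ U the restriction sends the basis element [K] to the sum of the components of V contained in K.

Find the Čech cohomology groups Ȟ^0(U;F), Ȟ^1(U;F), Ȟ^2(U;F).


Ȟ^0(U;F) ≅ Z^4, Ȟ^1(U;F) ≅ 0 and Ȟ^2(U;F) ≅ 0

nonempty intersections:
  W12={d,e,f} W13={c,d,e} W23={d,e}
  W123={d,e}
components per intersection:
  W1: {c,e} {d} {f}
  W2: {d} {e} {f}
  W3: {a,d} {b} {c,e}
  W12: {d} {e} {f}
  W13: {c,e} {d}
  W23: {d} {e}
  W123: {d} {e}
C dims 9,7,2; δ0: rk 5, SNF 1^5; δ1: rk 2, SNF 1^2
Ȟ^0: (9−5)−0=4 ⇒ Z^4
Ȟ^1: (7−2)−5=0 ⇒ 0
Ȟ^2: (2−0)−2=0 ⇒ 0


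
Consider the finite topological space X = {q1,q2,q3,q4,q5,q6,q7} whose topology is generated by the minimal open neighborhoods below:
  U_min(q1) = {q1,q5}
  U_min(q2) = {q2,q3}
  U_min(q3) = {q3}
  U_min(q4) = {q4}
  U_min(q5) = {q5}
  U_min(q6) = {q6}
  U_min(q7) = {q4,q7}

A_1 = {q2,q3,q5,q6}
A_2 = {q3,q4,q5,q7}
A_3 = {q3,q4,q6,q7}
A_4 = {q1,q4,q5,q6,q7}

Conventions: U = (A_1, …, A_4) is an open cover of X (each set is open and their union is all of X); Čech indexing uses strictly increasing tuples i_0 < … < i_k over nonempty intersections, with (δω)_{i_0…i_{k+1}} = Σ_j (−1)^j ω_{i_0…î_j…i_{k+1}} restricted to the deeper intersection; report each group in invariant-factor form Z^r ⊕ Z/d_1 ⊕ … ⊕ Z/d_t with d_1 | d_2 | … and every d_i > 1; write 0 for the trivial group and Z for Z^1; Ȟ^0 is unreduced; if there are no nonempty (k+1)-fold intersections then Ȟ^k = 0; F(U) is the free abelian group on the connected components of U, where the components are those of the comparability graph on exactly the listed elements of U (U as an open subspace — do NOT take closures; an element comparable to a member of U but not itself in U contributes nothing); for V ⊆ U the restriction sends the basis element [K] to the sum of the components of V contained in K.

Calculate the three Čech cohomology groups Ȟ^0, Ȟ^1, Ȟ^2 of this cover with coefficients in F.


nerve of the cover:
  A12={q3,q5} A13={q3,q6} A14={q5,q6} A23={q3,q4,q7} A24={q4,q5,q7} A34={q4,q6,q7}
  A123={q3} A124={q5} A134={q6} A234={q4,q7}
components per intersection:
  A1: {q2,q3} {q5} {q6}
  A2: {q3} {q4,q7} {q5}
  A3: {q3} {q4,q7} {q6}
  A4: {q1,q5} {q4,q7} {q6}
  A12: {q3} {q5}
  A13: {q3} {q6}
  A14: {q5} {q6}
  A23: {q3} {q4,q7}
  A24: {q4,q7} {q5}
  A34: {q4,q7} {q6}
  A123: {q3}
  A124: {q5}
  A134: {q6}
  A234: {q4,q7}
C dims 12,12,4; δ0: rk 8, SNF 1^8; δ1: rk 4, SNF 1^4
Ȟ^0 = (12 − 8) − 0 = 4, so Ȟ^0 ≅ Z^4
Ȟ^1 = (12 − 4) − 8 = 0, so Ȟ^1 ≅ 0
Ȟ^2 = (4 − 0) − 4 = 0, so Ȟ^2 ≅ 0

Ȟ^0 ≅ Z^4,  Ȟ^1 ≅ 0,  Ȟ^2 ≅ 0


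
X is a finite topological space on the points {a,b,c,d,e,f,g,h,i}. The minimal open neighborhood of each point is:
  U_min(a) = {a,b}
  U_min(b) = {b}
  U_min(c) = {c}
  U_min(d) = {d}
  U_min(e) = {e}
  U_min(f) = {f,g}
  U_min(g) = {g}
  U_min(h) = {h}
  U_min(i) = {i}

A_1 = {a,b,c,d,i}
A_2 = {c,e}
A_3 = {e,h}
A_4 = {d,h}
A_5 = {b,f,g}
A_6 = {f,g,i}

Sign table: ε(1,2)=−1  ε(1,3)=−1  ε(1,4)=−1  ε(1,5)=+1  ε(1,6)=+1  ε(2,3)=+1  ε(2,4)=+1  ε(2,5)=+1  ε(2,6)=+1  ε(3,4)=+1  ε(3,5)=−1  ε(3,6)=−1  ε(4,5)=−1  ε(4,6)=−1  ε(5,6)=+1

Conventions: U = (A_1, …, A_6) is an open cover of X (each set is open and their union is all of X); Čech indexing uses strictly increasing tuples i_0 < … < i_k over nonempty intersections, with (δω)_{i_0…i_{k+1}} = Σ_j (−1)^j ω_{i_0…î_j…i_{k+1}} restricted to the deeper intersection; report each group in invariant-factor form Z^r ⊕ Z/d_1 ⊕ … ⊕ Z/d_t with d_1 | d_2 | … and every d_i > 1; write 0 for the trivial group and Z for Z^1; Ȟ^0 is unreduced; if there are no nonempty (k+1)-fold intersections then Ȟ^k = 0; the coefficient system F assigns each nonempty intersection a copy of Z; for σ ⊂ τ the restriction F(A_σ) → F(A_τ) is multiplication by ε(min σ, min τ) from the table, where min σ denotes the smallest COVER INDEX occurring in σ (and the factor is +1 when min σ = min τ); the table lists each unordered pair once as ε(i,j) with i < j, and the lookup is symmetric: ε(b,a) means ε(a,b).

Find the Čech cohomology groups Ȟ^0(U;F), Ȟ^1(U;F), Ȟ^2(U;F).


Ȟ^0 ≅ Z, Ȟ^1 ≅ Z^2 and Ȟ^2 ≅ 0

nerve simplices:
  A12={c} A14={d} A15={b} A16={i} A23={e} A34={h} A56={f,g}
C dims 6,7; δ0: rk 5, SNF 1^5
degree 0: 6−5−0 = 1 → Ȟ^0 ≅ Z
degree 1: 7−0−5 = 2 → Ȟ^1 ≅ Z^2
degree 2: 0−0−0 = 0 → Ȟ^2 ≅ 0


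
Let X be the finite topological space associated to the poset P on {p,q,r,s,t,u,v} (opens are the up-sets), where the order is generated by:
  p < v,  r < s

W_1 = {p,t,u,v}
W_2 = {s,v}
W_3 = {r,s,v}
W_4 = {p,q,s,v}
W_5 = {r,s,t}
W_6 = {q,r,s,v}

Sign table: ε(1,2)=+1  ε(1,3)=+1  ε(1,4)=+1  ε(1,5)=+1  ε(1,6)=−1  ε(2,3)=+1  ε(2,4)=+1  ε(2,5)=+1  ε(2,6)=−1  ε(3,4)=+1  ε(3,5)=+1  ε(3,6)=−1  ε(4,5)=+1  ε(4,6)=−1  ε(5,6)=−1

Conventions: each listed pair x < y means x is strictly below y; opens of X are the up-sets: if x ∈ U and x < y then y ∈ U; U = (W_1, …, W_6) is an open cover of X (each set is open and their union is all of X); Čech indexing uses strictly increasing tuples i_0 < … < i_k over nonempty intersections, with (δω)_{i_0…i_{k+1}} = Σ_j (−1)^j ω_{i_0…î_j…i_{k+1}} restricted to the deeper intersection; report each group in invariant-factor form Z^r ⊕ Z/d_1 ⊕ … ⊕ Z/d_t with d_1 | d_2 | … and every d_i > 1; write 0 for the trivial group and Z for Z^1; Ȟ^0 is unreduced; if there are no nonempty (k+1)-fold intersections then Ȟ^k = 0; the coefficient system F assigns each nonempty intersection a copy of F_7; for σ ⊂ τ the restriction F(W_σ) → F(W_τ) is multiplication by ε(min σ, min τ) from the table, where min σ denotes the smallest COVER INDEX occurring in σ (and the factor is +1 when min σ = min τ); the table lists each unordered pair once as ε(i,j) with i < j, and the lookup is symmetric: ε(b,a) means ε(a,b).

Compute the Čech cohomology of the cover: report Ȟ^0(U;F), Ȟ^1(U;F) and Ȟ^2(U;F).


nonempty intersections:
  W12={v} W13={v} W14={p,v} W15={t} W16={v} W23={s,v} W24={s,v} W25={s} W26={s,v} W34={s,v} W35={r,s} W36={r,s,v} W45={s} W46={q,s,v} W56={r,s}
  W123={v} W124={v} W126={v} W134={v} W136={v} W146={v} W234={s,v} W235={s} W236={s,v} W245={s} W246={s,v} W256={s} W345={s} W346={s,v} W356={r,s} W456={s}
  W1234={v} W1236={v} W1246={v} W1346={v} W2345={s} W2346={s,v} W2356={s} W2456={s} W3456={s}
  W12346={v} W23456={s}
C dims 6,15,16,9; δ0: rk_F7 5; δ1: rk_F7 9; δ2: rk_F7 7
Ȟ^0: (6−5)−0=1 ⇒ Z/7
Ȟ^1: (15−9)−5=1 ⇒ Z/7
Ȟ^2: (16−7)−9=0 ⇒ 0

Ȟ^0(U;F) ≅ Z/7; Ȟ^1(U;F) ≅ Z/7; Ȟ^2(U;F) ≅ 0


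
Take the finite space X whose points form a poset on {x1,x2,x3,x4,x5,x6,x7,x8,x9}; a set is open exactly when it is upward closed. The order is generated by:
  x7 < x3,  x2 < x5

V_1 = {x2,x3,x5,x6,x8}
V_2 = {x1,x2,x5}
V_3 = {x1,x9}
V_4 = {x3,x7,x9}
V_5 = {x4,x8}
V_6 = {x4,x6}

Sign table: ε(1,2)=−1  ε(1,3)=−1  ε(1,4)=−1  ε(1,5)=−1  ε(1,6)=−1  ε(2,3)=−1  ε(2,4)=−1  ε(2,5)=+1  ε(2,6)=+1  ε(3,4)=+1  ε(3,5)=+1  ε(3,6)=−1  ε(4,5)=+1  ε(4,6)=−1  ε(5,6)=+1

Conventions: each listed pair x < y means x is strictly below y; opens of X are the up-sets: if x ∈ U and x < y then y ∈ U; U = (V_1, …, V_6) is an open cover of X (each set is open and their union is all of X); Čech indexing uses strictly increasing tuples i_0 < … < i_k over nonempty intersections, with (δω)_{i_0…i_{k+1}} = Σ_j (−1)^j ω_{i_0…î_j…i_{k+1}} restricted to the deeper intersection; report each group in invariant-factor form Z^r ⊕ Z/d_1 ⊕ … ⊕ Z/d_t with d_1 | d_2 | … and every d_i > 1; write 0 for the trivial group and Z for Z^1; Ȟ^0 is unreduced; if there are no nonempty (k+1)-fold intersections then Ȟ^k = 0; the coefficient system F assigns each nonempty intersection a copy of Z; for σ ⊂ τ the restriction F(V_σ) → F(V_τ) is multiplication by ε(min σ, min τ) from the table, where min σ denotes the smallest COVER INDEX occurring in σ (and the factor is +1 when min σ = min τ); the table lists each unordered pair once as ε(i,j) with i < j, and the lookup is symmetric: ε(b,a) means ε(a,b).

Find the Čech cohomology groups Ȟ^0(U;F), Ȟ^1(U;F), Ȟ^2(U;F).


nonempty overlaps:
  V12={x2,x5} V14={x3} V15={x8} V16={x6} V23={x1} V34={x9} V56={x4}
C dims 6,7; δ0: rk 6, SNF 1^5·2
degree 0: 6−6−0 = 0 → Ȟ^0 ≅ 0
degree 1: 7−0−6 = 1 plus torsion [2] → Ȟ^1 ≅ Z ⊕ Z/2
degree 2: 0−0−0 = 0 → Ȟ^2 ≅ 0

Ȟ^0 = 0, Ȟ^1 = Z ⊕ Z/2, Ȟ^2 = 0


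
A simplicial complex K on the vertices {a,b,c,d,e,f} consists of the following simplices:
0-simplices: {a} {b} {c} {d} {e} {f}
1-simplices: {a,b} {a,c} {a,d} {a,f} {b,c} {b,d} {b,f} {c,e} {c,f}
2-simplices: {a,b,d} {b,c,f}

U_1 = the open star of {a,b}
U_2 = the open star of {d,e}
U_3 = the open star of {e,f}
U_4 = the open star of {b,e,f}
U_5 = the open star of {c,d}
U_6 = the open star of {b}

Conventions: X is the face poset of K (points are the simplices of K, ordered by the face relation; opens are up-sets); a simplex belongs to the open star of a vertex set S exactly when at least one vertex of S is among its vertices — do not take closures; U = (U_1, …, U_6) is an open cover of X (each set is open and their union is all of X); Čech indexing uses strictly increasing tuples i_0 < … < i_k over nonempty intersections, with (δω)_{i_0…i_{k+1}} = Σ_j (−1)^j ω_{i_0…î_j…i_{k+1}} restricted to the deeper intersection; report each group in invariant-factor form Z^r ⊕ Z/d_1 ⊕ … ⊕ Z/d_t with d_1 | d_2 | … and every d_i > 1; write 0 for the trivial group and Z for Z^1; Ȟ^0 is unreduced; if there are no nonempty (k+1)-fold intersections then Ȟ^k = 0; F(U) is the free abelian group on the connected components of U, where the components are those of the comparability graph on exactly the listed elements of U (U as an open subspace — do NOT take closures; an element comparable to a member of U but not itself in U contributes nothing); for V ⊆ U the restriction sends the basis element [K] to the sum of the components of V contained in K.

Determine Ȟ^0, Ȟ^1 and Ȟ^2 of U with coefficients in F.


cover nerve:
  U1={{a},{b},{a,b},{a,c},{a,d},{a,f},{b,c},{b,d},{b,f},{a,b,d},{b,c,f}} U2={{d},{e},{a,d},{b,d},{c,e},{a,b,d}} U3={{e},{f},{a,f},{b,f},{c,e},{c,f},{b,c,f}} U4={{b},{e},{f},{a,b},{a,f},{b,c},{b,d},{b,f},{c,e},{c,f},{a,b,d},{b,c,f}} U5={{c},{d},{a,c},{a,d},{b,c},{b,d},{c,e},{c,f},{a,b,d},{b,c,f}} U6={{b},{a,b},{b,c},{b,d},{b,f},{a,b,d},{b,c,f}}
  U12={{a,d},{b,d},{a,b,d}} U13={{a,f},{b,f},{b,c,f}} U14={{b},{a,b},{a,f},{b,c},{b,d},{b,f},{a,b,d},{b,c,f}} U15={{a,c},{a,d},{b,c},{b,d},{a,b,d},{b,c,f}} U16={{b},{a,b},{b,c},{b,d},{b,f},{a,b,d},{b,c,f}} U23={{e},{c,e}} U24={{e},{b,d},{c,e},{a,b,d}} U25={{d},{a,d},{b,d},{c,e},{a,b,d}} U26={{b,d},{a,b,d}} U34={{e},{f},{a,f},{b,f},{c,e},{c,f},{b,c,f}} U35={{c,e},{c,f},{b,c,f}} U36={{b,f},{b,c,f}} U45={{b,c},{b,d},{c,e},{c,f},{a,b,d},{b,c,f}} U46={{b},{a,b},{b,c},{b,d},{b,f},{a,b,d},{b,c,f}} U56={{b,c},{b,d},{a,b,d},{b,c,f}}
  U124={{b,d},{a,b,d}} U125={{a,d},{b,d},{a,b,d}} U126={{b,d},{a,b,d}} U134={{a,f},{b,f},{b,c,f}} U135={{b,c,f}} U136={{b,f},{b,c,f}} U145={{b,c},{b,d},{a,b,d},{b,c,f}} U146={{b},{a,b},{b,c},{b,d},{b,f},{a,b,d},{b,c,f}} U156={{b,c},{b,d},{a,b,d},{b,c,f}} U234={{e},{c,e}} U235={{c,e}} U245={{b,d},{c,e},{a,b,d}} U246={{b,d},{a,b,d}} U256={{b,d},{a,b,d}} U345={{c,e},{c,f},{b,c,f}} U346={{b,f},{b,c,f}} U356={{b,c,f}} U456={{b,c},{b,d},{a,b,d},{b,c,f}}
  U1245={{b,d},{a,b,d}} U1246={{b,d},{a,b,d}} U1256={{b,d},{a,b,d}} U1345={{b,c,f}} U1346={{b,f},{b,c,f}} U1356={{b,c,f}} U1456={{b,c},{b,d},{a,b,d},{b,c,f}} U2345={{c,e}} U2456={{b,d},{a,b,d}} U3456={{b,c,f}}
  U12456={{b,d},{a,b,d}} U13456={{b,c,f}}
components per intersection:
  U1: {{a},{b},{a,b},{a,c},{a,d},{a,f},{b,c},{b,d},{b,f},{a,b,d},{b,c,f}}
  U2: {{d},{a,d},{b,d},{a,b,d}} {{e},{c,e}}
  U3: {{e},{c,e}} {{f},{a,f},{b,f},{c,f},{b,c,f}}
  U4: {{b},{f},{a,b},{a,f},{b,c},{b,d},{b,f},{c,f},{a,b,d},{b,c,f}} {{e},{c,e}}
  U5: {{c},{a,c},{b,c},{c,e},{c,f},{b,c,f}} {{d},{a,d},{b,d},{a,b,d}}
  U6: {{b},{a,b},{b,c},{b,d},{b,f},{a,b,d},{b,c,f}}
  U12: {{a,d},{b,d},{a,b,d}}
  U13: {{a,f}} {{b,f},{b,c,f}}
  U14: {{b},{a,b},{b,c},{b,d},{b,f},{a,b,d},{b,c,f}} {{a,f}}
  U15: {{a,c}} {{a,d},{b,d},{a,b,d}} {{b,c},{b,c,f}}
  U16: {{b},{a,b},{b,c},{b,d},{b,f},{a,b,d},{b,c,f}}
  U23: {{e},{c,e}}
  U24: {{e},{c,e}} {{b,d},{a,b,d}}
  U25: {{d},{a,d},{b,d},{a,b,d}} {{c,e}}
  U26: {{b,d},{a,b,d}}
  U34: {{e},{c,e}} {{f},{a,f},{b,f},{c,f},{b,c,f}}
  U35: {{c,e}} {{c,f},{b,c,f}}
  U36: {{b,f},{b,c,f}}
  U45: {{b,c},{c,f},{b,c,f}} {{b,d},{a,b,d}} {{c,e}}
  U46: {{b},{a,b},{b,c},{b,d},{b,f},{a,b,d},{b,c,f}}
  U56: {{b,c},{b,c,f}} {{b,d},{a,b,d}}
  U124: {{b,d},{a,b,d}}
  U125: {{a,d},{b,d},{a,b,d}}
  U126: {{b,d},{a,b,d}}
  U134: {{a,f}} {{b,f},{b,c,f}}
  U135: {{b,c,f}}
  U136: {{b,f},{b,c,f}}
  U145: {{b,c},{b,c,f}} {{b,d},{a,b,d}}
  U146: {{b},{a,b},{b,c},{b,d},{b,f},{a,b,d},{b,c,f}}
  U156: {{b,c},{b,c,f}} {{b,d},{a,b,d}}
  U234: {{e},{c,e}}
  U235: {{c,e}}
  U245: {{b,d},{a,b,d}} {{c,e}}
  U246: {{b,d},{a,b,d}}
  U256: {{b,d},{a,b,d}}
  U345: {{c,e}} {{c,f},{b,c,f}}
  U346: {{b,f},{b,c,f}}
  U356: {{b,c,f}}
  U456: {{b,c},{b,c,f}} {{b,d},{a,b,d}}
  U1245: {{b,d},{a,b,d}}
  U1246: {{b,d},{a,b,d}}
  U1256: {{b,d},{a,b,d}}
  U1345: {{b,c,f}}
  U1346: {{b,f},{b,c,f}}
  U1356: {{b,c,f}}
  U1456: {{b,c},{b,c,f}} {{b,d},{a,b,d}}
  U2345: {{c,e}}
  U2456: {{b,d},{a,b,d}}
  U3456: {{b,c,f}}
  U12456: {{b,d},{a,b,d}}
  U13456: {{b,c,f}}
C dims 10,26,24,11; δ0: rk 9, SNF 1^9; δ1: rk 15, SNF 1^15; δ2: rk 9, SNF 1^9
Ȟ^0: (10−9)−0=1 ⇒ Z
Ȟ^1: (26−15)−9=2 ⇒ Z^2
Ȟ^2: (24−9)−15=0 ⇒ 0

Ȟ^0(U;F) ≅ Z; Ȟ^1(U;F) ≅ Z^2; Ȟ^2(U;F) ≅ 0


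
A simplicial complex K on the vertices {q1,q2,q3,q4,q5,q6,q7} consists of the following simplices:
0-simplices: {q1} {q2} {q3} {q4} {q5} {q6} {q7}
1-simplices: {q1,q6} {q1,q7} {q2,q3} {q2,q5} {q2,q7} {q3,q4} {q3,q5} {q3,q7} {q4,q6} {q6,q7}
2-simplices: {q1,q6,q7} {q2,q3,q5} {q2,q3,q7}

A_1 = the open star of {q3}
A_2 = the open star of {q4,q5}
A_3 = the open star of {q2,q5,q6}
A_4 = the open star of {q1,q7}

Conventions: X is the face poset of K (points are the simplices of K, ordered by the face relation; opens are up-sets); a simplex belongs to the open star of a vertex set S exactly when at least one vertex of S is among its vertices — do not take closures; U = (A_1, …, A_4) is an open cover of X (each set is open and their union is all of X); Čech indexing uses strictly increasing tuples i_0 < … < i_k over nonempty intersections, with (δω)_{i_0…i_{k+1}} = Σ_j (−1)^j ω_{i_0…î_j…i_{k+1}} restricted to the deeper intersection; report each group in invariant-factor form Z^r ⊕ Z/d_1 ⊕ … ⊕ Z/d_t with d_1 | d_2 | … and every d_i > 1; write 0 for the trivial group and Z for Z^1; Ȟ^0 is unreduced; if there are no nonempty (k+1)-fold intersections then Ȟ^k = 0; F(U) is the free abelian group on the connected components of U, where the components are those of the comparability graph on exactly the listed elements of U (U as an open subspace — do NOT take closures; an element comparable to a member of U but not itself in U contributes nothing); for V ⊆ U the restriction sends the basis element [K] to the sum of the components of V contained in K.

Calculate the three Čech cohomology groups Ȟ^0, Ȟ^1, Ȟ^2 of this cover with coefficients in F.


Ȟ^0 = Z, Ȟ^1 = Z, Ȟ^2 = 0

nonempty overlaps:
  A1={{q3},{q2,q3},{q3,q4},{q3,q5},{q3,q7},{q2,q3,q5},{q2,q3,q7}} A2={{q4},{q5},{q2,q5},{q3,q4},{q3,q5},{q4,q6},{q2,q3,q5}} A3={{q2},{q5},{q6},{q1,q6},{q2,q3},{q2,q5},{q2,q7},{q3,q5},{q4,q6},{q6,q7},{q1,q6,q7},{q2,q3,q5},{q2,q3,q7}} A4={{q1},{q7},{q1,q6},{q1,q7},{q2,q7},{q3,q7},{q6,q7},{q1,q6,q7},{q2,q3,q7}}
  A12={{q3,q4},{q3,q5},{q2,q3,q5}} A13={{q2,q3},{q3,q5},{q2,q3,q5},{q2,q3,q7}} A14={{q3,q7},{q2,q3,q7}} A23={{q5},{q2,q5},{q3,q5},{q4,q6},{q2,q3,q5}} A34={{q1,q6},{q2,q7},{q6,q7},{q1,q6,q7},{q2,q3,q7}}
  A123={{q3,q5},{q2,q3,q5}} A134={{q2,q3,q7}}
components per intersection:
  A1: {{q3},{q2,q3},{q3,q4},{q3,q5},{q3,q7},{q2,q3,q5},{q2,q3,q7}}
  A2: {{q4},{q3,q4},{q4,q6}} {{q5},{q2,q5},{q3,q5},{q2,q3,q5}}
  A3: {{q2},{q5},{q2,q3},{q2,q5},{q2,q7},{q3,q5},{q2,q3,q5},{q2,q3,q7}} {{q6},{q1,q6},{q4,q6},{q6,q7},{q1,q6,q7}}
  A4: {{q1},{q7},{q1,q6},{q1,q7},{q2,q7},{q3,q7},{q6,q7},{q1,q6,q7},{q2,q3,q7}}
  A12: {{q3,q4}} {{q3,q5},{q2,q3,q5}}
  A13: {{q2,q3},{q3,q5},{q2,q3,q5},{q2,q3,q7}}
  A14: {{q3,q7},{q2,q3,q7}}
  A23: {{q5},{q2,q5},{q3,q5},{q2,q3,q5}} {{q4,q6}}
  A34: {{q1,q6},{q6,q7},{q1,q6,q7}} {{q2,q7},{q2,q3,q7}}
  A123: {{q3,q5},{q2,q3,q5}}
  A134: {{q2,q3,q7}}
C dims 6,8,2; δ0: rk 5, SNF 1^5; δ1: rk 2, SNF 1^2
degree 0: 6−5−0 = 1 → Ȟ^0 ≅ Z
degree 1: 8−2−5 = 1 → Ȟ^1 ≅ Z
degree 2: 2−0−2 = 0 → Ȟ^2 ≅ 0
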